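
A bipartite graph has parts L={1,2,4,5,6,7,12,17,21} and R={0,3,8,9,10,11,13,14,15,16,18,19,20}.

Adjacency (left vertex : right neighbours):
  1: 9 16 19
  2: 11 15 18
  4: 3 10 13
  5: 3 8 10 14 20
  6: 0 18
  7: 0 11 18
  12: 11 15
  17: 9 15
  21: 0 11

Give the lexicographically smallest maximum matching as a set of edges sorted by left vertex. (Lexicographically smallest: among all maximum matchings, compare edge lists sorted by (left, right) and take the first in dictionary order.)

Lex-smallest maximum matching: {(1,16), (2,11), (4,3), (5,8), (6,0), (7,18), (12,15), (17,9)}

|M| = 8 (so the lex-smallest maximum matching has 8 edges)
process left vertices in ascending order; for each, take the smallest-labelled available neighbour that still permits 8 edges overall, or leave it unmatched if none does
lex-smallest matching: {1-16, 2-11, 4-3, 5-8, 6-0, 7-18, 12-15, 17-9}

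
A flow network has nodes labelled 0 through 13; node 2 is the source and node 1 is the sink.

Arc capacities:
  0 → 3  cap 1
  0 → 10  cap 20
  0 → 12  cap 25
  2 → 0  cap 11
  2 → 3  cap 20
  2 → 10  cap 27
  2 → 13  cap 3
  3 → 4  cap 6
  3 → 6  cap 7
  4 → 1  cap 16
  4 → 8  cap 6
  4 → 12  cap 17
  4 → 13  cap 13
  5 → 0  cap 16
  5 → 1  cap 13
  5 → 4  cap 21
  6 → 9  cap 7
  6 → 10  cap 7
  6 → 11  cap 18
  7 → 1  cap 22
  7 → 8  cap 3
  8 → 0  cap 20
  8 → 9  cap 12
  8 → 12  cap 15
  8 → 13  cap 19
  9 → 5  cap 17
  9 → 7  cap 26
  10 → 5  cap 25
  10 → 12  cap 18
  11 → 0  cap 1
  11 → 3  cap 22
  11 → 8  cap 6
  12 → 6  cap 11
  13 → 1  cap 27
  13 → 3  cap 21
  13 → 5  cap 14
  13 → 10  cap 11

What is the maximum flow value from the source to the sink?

Maximum flow value: 47

augment #1: 2→13→1 bottleneck 3, total now 3
augment #2: 2→3→4→1 bottleneck 6, total now 9
augment #3: 2→10→5→1 bottleneck 13, total now 22
augment #4: 2→10→5→4→1 bottleneck 10, total now 32
augment #5: 2→3→6→9→7→1 bottleneck 7, total now 39
augment #6: 2→10→5→4→13→1 bottleneck 2, total now 41
augment #7: 2→0→12→6→11→8→13→1 bottleneck 6, total now 47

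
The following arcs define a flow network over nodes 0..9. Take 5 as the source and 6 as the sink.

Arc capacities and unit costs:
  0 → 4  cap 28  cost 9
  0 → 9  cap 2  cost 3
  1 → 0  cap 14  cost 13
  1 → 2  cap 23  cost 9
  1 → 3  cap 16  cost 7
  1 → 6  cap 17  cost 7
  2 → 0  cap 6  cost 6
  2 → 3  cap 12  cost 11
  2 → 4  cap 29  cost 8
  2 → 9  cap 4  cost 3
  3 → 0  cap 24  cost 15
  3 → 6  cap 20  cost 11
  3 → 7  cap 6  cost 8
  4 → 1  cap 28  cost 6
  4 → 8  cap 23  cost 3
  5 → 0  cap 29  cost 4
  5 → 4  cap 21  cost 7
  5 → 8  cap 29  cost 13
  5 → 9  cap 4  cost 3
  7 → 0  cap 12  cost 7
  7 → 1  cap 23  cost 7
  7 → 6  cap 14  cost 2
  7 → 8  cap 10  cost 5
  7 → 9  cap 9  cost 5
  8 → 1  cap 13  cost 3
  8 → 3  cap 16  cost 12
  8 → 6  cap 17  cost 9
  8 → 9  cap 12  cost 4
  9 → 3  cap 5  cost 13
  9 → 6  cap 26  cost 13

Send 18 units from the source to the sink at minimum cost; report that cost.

shortest-cost path #1: 5→9→6 push 4 @ unit cost 16 (adds 64)
shortest-cost path #2: 5→4→8→6 push 14 @ unit cost 19 (adds 266)
total cost = 330

Minimum cost for 18 units: 330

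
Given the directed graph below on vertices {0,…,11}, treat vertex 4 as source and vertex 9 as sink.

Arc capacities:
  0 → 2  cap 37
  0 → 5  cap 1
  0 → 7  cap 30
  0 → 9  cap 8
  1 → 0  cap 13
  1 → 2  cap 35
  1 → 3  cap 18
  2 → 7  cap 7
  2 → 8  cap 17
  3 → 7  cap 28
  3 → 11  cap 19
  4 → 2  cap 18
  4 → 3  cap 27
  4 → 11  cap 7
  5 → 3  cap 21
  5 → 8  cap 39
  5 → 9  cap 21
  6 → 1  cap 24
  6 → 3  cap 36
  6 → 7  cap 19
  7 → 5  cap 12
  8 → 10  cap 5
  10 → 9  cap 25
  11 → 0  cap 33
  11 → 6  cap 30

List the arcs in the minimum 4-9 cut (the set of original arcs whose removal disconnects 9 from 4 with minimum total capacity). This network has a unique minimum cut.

augment #1: 4→11→0→9 push 7
augment #2: 4→2→7→5→9 push 7
augment #3: 4→2→8→10→9 push 5
augment #4: 4→3→7→5→9 push 5
augment #5: 4→3→11→0→9 push 1
augment #6: 4→3→11→0→5→9 push 1
max flow = 26; residual-reachable set from 4 gives S-side
cut edges (S→T): {(0,5), (0,9), (7,5), (8,10)} total cap 26

Min-cut arcs: {(0,5), (0,9), (7,5), (8,10)} (total capacity 26)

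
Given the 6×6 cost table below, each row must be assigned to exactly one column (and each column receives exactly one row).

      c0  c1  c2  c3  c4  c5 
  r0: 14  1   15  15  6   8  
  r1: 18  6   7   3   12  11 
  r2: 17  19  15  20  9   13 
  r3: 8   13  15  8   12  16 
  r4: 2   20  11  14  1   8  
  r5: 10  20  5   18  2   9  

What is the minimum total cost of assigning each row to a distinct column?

optimal assignment: row0→col1 (cost 1), row1→col3 (cost 3), row2→col5 (cost 13), row3→col0 (cost 8), row4→col4 (cost 1), row5→col2 (cost 5)
total = 1 + 3 + 13 + 8 + 1 + 5 = 31

Minimum assignment cost: 31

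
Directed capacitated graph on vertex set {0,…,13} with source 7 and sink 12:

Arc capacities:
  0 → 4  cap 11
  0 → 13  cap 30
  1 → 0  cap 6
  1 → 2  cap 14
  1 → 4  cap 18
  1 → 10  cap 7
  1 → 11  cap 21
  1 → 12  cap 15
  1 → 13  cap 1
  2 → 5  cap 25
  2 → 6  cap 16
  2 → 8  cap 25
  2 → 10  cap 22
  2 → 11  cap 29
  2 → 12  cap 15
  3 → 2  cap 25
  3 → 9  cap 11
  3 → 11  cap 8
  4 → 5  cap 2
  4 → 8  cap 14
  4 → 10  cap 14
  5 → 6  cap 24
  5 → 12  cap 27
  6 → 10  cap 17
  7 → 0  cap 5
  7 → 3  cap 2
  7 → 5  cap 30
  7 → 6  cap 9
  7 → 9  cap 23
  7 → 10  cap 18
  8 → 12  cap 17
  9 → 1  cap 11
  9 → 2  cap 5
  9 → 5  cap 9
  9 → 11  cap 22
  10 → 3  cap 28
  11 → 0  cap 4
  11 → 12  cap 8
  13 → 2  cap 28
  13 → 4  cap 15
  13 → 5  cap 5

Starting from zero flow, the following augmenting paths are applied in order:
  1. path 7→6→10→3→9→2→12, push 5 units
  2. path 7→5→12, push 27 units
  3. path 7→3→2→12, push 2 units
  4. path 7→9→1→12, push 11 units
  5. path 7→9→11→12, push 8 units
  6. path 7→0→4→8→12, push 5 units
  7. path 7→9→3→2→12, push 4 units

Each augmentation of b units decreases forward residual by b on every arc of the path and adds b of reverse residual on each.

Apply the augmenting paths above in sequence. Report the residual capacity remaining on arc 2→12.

Residual capacity of (2,12): 4

after path 1 (7→6→10→3→9→2→12, push 5): res(2,12)=10
after path 2 (7→5→12, push 27): res(2,12)=10
after path 3 (7→3→2→12, push 2): res(2,12)=8
after path 4 (7→9→1→12, push 11): res(2,12)=8
after path 5 (7→9→11→12, push 8): res(2,12)=8
after path 6 (7→0→4→8→12, push 5): res(2,12)=8
after path 7 (7→9→3→2→12, push 4): res(2,12)=4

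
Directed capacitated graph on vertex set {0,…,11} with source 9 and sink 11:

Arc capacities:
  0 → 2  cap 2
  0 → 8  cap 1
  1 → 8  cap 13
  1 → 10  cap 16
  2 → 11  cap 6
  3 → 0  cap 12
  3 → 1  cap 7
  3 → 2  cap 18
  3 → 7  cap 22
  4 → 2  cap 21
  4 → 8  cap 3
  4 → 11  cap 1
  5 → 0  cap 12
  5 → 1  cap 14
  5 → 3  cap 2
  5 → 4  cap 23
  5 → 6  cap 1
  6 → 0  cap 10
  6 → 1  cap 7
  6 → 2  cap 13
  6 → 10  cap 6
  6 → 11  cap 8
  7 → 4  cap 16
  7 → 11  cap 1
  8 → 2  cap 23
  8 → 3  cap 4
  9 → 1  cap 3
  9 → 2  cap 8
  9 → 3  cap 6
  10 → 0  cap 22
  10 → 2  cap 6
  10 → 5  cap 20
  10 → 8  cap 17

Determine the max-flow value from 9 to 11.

Maximum flow value: 9

augment #1: 9→2→11 bottleneck 6, total now 6
augment #2: 9→3→7→11 bottleneck 1, total now 7
augment #3: 9→3→7→4→11 bottleneck 1, total now 8
augment #4: 9→1→10→5→6→11 bottleneck 1, total now 9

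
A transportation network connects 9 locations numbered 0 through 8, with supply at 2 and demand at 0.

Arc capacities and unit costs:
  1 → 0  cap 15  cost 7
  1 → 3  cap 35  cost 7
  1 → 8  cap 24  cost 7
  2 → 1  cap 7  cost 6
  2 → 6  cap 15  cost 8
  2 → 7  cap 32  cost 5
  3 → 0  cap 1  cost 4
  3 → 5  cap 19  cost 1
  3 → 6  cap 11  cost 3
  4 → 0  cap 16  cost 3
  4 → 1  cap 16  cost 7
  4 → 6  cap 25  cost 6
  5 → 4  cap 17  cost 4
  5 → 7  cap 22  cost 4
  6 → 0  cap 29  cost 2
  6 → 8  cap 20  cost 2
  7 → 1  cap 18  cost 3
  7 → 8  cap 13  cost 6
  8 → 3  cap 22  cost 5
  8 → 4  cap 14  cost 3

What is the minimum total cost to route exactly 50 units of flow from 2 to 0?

shortest-cost path #1: 2→6→0 push 15 @ unit cost 10 (adds 150)
shortest-cost path #2: 2→1→0 push 7 @ unit cost 13 (adds 91)
shortest-cost path #3: 2→7→1→0 push 8 @ unit cost 15 (adds 120)
shortest-cost path #4: 2→7→8→4→0 push 13 @ unit cost 17 (adds 221)
shortest-cost path #5: 2→7→1→3→0 push 1 @ unit cost 19 (adds 19)
shortest-cost path #6: 2→7→1→3→6→0 push 6 @ unit cost 20 (adds 120)
total cost = 721

Minimum cost for 50 units: 721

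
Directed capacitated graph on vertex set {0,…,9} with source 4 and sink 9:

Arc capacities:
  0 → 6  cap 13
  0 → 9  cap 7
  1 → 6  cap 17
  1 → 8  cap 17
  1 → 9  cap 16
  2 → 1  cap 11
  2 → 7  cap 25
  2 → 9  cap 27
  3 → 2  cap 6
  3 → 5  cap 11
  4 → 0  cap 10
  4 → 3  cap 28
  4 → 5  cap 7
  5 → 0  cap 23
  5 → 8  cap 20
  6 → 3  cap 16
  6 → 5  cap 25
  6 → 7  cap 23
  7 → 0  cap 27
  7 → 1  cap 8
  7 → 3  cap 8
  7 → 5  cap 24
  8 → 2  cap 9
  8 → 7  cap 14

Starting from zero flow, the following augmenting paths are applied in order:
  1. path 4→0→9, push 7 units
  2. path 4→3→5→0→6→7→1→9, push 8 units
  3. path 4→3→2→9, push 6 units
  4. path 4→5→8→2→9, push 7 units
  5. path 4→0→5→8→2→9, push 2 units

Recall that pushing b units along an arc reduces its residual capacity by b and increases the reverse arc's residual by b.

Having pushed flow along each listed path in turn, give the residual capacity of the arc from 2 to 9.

Residual capacity of (2,9): 12

after path 1 (4→0→9, push 7): res(2,9)=27
after path 2 (4→3→5→0→6→7→1→9, push 8): res(2,9)=27
after path 3 (4→3→2→9, push 6): res(2,9)=21
after path 4 (4→5→8→2→9, push 7): res(2,9)=14
after path 5 (4→0→5→8→2→9, push 2): res(2,9)=12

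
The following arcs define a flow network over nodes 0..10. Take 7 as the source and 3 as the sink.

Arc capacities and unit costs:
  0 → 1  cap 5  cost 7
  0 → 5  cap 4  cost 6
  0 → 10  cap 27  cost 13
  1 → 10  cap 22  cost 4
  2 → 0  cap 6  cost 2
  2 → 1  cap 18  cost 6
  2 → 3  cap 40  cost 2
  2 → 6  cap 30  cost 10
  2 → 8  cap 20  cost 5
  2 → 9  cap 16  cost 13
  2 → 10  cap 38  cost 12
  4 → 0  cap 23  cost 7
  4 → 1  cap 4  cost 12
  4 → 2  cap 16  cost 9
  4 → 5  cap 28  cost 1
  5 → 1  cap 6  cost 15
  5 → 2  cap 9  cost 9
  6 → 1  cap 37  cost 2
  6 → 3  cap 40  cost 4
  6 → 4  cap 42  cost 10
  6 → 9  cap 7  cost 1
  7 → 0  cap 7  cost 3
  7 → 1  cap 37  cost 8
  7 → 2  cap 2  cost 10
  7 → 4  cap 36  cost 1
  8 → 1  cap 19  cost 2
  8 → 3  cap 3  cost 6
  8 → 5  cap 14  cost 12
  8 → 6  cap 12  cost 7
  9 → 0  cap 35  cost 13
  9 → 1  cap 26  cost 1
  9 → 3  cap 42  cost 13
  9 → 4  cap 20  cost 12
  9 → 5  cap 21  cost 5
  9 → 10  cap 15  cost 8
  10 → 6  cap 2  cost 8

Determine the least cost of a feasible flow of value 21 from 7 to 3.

shortest-cost path #1: 7→2→3 push 2 @ unit cost 12 (adds 24)
shortest-cost path #2: 7→4→2→3 push 16 @ unit cost 12 (adds 192)
shortest-cost path #3: 7→4→5→2→3 push 3 @ unit cost 13 (adds 39)
total cost = 255

Minimum cost for 21 units: 255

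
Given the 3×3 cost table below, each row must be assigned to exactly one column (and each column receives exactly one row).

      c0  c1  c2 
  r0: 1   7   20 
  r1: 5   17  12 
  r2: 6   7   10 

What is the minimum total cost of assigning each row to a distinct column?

optimal assignment: row0→col0 (cost 1), row1→col2 (cost 12), row2→col1 (cost 7)
total = 1 + 12 + 7 = 20

Minimum assignment cost: 20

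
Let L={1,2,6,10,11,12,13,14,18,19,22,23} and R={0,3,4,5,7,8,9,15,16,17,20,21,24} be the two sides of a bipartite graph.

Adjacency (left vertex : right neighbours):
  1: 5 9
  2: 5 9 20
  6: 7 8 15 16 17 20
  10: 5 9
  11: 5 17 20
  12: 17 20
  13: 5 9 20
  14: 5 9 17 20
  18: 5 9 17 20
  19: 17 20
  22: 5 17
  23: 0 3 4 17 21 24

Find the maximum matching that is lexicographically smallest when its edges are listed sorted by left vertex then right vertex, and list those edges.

Lex-smallest maximum matching: {(1,5), (2,9), (6,7), (11,17), (12,20), (23,0)}

|M| = 6 (so the lex-smallest maximum matching has 6 edges)
process left vertices in ascending order; for each, take the smallest-labelled available neighbour that still permits 6 edges overall, or leave it unmatched if none does
lex-smallest matching: {1-5, 2-9, 6-7, 11-17, 12-20, 23-0}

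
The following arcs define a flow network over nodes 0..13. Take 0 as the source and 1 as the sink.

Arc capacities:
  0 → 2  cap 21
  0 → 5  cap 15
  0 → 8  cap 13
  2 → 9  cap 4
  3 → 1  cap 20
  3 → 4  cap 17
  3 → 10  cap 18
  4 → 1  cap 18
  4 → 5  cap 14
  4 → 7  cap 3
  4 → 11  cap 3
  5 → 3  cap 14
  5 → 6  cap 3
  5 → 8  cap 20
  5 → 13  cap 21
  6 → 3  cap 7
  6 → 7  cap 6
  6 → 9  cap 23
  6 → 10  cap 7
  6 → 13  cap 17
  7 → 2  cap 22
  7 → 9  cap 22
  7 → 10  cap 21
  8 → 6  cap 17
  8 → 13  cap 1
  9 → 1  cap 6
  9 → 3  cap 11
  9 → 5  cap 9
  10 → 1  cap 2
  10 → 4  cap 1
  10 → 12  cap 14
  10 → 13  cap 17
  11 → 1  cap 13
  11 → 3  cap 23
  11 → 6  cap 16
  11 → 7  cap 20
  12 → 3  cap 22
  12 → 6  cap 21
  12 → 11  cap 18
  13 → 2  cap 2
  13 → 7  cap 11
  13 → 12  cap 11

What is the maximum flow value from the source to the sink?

Maximum flow value: 32

augment #1: 0→2→9→1 bottleneck 4, total now 4
augment #2: 0→5→3→1 bottleneck 14, total now 18
augment #3: 0→5→6→3→1 bottleneck 1, total now 19
augment #4: 0→8→6→3→1 bottleneck 5, total now 24
augment #5: 0→8→6→9→1 bottleneck 2, total now 26
augment #6: 0→8→6→10→1 bottleneck 2, total now 28
augment #7: 0→8→6→3→4→1 bottleneck 1, total now 29
augment #8: 0→8→6→10→4→1 bottleneck 1, total now 30
augment #9: 0→8→13→12→11→1 bottleneck 1, total now 31
augment #10: 0→8→6→9→3→4→1 bottleneck 1, total now 32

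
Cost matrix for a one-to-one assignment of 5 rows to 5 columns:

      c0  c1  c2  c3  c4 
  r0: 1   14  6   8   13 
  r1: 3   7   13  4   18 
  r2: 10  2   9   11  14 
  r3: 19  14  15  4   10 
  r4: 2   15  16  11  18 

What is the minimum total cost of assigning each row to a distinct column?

Minimum assignment cost: 24

optimal assignment: row0→col2 (cost 6), row1→col3 (cost 4), row2→col1 (cost 2), row3→col4 (cost 10), row4→col0 (cost 2)
total = 6 + 4 + 2 + 10 + 2 = 24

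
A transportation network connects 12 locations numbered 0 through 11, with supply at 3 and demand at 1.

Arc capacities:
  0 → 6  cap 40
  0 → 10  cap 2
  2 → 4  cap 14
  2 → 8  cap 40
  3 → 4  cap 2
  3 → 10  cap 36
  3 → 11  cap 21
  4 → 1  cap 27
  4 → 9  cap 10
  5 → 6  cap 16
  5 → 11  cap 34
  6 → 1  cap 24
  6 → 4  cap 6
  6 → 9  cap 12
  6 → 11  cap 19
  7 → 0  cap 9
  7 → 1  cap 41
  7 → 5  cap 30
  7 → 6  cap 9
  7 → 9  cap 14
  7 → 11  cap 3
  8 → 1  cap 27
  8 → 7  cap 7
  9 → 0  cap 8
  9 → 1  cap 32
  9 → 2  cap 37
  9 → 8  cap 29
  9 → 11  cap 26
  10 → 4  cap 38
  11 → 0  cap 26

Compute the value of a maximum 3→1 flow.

Maximum flow value: 58

augment #1: 3→4→1 bottleneck 2, total now 2
augment #2: 3→10→4→1 bottleneck 25, total now 27
augment #3: 3→10→4→9→1 bottleneck 10, total now 37
augment #4: 3→11→0→6→1 bottleneck 21, total now 58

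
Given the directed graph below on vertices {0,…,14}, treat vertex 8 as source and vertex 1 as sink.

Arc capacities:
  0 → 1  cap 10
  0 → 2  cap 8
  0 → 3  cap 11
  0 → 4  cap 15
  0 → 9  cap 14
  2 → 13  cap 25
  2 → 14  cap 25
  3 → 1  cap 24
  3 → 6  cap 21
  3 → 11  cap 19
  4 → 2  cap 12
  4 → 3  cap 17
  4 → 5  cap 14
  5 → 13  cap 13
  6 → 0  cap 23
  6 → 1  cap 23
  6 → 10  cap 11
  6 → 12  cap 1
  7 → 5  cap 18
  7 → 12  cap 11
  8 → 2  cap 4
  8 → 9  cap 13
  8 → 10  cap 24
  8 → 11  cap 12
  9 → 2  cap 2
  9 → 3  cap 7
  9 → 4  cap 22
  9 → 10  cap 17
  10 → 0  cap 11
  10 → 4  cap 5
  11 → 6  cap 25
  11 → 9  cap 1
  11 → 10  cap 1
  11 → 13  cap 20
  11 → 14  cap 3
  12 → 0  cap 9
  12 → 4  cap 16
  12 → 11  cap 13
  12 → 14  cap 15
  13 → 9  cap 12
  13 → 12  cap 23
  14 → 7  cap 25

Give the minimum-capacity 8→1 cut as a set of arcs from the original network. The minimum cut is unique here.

Min-cut arcs: {(8,2), (8,9), (8,11), (10,0), (10,4)} (total capacity 45)

augment #1: 8→9→3→1 push 7
augment #2: 8→10→0→1 push 10
augment #3: 8→11→6→1 push 12
augment #4: 8→9→4→3→1 push 6
augment #5: 8→10→0→3→1 push 1
augment #6: 8→10→4→3→1 push 5
augment #7: 8→2→13→9→4→3→1 push 4
max flow = 45; residual-reachable set from 8 gives S-side
cut edges (S→T): {(8,2), (8,9), (8,11), (10,0), (10,4)} total cap 45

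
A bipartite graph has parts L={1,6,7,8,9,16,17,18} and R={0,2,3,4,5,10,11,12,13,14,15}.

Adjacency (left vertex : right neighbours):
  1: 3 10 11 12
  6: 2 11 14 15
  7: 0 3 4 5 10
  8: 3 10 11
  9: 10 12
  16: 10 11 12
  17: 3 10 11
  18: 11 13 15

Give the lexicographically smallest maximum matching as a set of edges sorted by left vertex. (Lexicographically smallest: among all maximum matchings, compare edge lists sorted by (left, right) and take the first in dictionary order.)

Lex-smallest maximum matching: {(1,3), (6,2), (7,0), (8,10), (9,12), (16,11), (18,13)}

|M| = 7 (so the lex-smallest maximum matching has 7 edges)
process left vertices in ascending order; for each, take the smallest-labelled available neighbour that still permits 7 edges overall, or leave it unmatched if none does
lex-smallest matching: {1-3, 6-2, 7-0, 8-10, 9-12, 16-11, 18-13}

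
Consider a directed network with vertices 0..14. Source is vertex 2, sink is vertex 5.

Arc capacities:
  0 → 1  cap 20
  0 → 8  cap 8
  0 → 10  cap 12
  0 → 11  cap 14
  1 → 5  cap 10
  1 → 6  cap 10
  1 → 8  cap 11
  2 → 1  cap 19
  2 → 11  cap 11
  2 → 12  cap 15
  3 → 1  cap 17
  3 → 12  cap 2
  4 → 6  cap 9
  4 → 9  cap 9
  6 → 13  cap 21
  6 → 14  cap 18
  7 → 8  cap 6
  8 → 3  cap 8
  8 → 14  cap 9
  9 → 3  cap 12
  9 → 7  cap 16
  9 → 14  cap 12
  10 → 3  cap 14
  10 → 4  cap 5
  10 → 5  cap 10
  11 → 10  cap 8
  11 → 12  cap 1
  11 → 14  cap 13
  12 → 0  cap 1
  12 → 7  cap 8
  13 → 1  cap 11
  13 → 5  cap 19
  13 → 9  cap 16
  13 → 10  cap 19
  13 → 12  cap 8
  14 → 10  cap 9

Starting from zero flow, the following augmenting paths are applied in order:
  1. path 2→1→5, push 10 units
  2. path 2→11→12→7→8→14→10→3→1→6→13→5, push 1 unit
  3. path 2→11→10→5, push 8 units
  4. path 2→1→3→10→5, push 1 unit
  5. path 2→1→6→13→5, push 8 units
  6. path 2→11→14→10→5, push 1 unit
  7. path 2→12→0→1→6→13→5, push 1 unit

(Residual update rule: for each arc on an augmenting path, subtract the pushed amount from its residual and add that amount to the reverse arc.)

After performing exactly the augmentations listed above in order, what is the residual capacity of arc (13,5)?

after path 1 (2→1→5, push 10): res(13,5)=19
after path 2 (2→11→12→7→8→14→10→3→1→6→13→5, push 1): res(13,5)=18
after path 3 (2→11→10→5, push 8): res(13,5)=18
after path 4 (2→1→3→10→5, push 1): res(13,5)=18
after path 5 (2→1→6→13→5, push 8): res(13,5)=10
after path 6 (2→11→14→10→5, push 1): res(13,5)=10
after path 7 (2→12→0→1→6→13→5, push 1): res(13,5)=9

Residual capacity of (13,5): 9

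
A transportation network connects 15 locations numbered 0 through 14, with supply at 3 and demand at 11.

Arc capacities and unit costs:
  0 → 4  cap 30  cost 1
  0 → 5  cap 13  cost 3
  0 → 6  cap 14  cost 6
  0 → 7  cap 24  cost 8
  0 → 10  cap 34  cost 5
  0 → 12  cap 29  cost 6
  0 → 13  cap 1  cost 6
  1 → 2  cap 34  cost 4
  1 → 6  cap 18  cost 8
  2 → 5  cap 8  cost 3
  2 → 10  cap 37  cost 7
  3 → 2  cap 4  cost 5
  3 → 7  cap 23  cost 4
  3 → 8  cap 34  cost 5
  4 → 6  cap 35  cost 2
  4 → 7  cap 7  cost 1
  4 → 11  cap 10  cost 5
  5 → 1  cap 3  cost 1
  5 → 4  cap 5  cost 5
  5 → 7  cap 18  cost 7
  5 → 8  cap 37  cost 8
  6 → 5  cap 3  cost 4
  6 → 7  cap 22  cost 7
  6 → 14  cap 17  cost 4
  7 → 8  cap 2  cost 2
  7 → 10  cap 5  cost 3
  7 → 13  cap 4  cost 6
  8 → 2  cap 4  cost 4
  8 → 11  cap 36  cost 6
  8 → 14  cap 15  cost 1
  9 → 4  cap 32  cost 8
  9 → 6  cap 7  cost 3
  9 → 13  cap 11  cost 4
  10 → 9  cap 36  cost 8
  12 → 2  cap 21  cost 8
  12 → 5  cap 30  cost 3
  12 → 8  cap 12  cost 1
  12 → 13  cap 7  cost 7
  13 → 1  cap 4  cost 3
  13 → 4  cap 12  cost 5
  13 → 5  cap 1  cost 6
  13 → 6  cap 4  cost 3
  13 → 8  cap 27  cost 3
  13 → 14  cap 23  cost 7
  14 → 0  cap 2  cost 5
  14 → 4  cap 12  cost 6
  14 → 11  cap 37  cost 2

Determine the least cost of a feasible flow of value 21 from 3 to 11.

shortest-cost path #1: 3→8→14→11 push 15 @ unit cost 8 (adds 120)
shortest-cost path #2: 3→8→11 push 6 @ unit cost 11 (adds 66)
total cost = 186

Minimum cost for 21 units: 186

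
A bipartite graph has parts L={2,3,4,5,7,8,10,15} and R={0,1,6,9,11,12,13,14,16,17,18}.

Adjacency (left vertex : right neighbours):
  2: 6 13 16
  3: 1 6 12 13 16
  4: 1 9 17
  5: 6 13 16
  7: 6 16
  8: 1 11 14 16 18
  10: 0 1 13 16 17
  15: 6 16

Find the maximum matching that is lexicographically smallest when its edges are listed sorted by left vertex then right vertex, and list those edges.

Lex-smallest maximum matching: {(2,6), (3,1), (4,9), (5,13), (7,16), (8,11), (10,0)}

|M| = 7 (so the lex-smallest maximum matching has 7 edges)
process left vertices in ascending order; for each, take the smallest-labelled available neighbour that still permits 7 edges overall, or leave it unmatched if none does
lex-smallest matching: {2-6, 3-1, 4-9, 5-13, 7-16, 8-11, 10-0}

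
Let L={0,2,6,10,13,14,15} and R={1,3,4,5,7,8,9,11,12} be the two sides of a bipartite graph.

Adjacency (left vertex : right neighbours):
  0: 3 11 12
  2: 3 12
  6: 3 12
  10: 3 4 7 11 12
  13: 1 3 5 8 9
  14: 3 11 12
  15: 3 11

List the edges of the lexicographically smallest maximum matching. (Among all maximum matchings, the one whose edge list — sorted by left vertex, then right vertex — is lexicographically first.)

|M| = 5 (so the lex-smallest maximum matching has 5 edges)
process left vertices in ascending order; for each, take the smallest-labelled available neighbour that still permits 5 edges overall, or leave it unmatched if none does
lex-smallest matching: {0-3, 2-12, 10-4, 13-1, 14-11}

Lex-smallest maximum matching: {(0,3), (2,12), (10,4), (13,1), (14,11)}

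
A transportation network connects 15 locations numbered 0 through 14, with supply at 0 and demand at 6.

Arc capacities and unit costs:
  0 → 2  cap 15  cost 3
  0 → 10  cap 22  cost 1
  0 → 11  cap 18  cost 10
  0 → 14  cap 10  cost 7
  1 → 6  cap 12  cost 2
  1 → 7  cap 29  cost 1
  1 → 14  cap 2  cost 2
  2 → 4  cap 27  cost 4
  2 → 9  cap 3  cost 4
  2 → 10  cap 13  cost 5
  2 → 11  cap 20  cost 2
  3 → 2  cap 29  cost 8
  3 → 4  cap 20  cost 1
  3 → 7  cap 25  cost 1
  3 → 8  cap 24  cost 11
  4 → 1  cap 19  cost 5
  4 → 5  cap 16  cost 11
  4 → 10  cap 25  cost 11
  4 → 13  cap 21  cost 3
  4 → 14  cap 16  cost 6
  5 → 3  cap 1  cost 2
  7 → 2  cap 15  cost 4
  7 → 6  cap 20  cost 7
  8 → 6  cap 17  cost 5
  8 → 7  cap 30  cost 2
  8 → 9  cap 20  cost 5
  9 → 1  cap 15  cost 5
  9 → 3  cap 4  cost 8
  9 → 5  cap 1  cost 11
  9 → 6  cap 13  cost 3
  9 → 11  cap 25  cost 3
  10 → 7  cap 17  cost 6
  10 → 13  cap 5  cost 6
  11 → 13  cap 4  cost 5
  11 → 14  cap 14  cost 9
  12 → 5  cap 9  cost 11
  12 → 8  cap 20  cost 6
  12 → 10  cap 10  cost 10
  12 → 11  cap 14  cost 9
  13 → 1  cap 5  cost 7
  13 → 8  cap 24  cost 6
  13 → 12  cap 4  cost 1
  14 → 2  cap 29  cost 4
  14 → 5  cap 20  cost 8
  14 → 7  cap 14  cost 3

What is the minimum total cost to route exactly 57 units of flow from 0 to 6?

shortest-cost path #1: 0→2→9→6 push 3 @ unit cost 10 (adds 30)
shortest-cost path #2: 0→2→4→1→6 push 12 @ unit cost 14 (adds 168)
shortest-cost path #3: 0→10→7→6 push 17 @ unit cost 14 (adds 238)
shortest-cost path #4: 0→14→7→6 push 3 @ unit cost 17 (adds 51)
shortest-cost path #5: 0→10→13→8→6 push 5 @ unit cost 18 (adds 90)
shortest-cost path #6: 0→11→13→8→6 push 4 @ unit cost 26 (adds 104)
shortest-cost path #7: 0→14→2→4→13→8→6 push 7 @ unit cost 29 (adds 203)
shortest-cost path #8: 0→11→14→2→4→13→8→6 push 1 @ unit cost 41 (adds 41)
shortest-cost path #9: 0→11→14→2→4→13→8→9→6 push 5 @ unit cost 44 (adds 220)
total cost = 1145

Minimum cost for 57 units: 1145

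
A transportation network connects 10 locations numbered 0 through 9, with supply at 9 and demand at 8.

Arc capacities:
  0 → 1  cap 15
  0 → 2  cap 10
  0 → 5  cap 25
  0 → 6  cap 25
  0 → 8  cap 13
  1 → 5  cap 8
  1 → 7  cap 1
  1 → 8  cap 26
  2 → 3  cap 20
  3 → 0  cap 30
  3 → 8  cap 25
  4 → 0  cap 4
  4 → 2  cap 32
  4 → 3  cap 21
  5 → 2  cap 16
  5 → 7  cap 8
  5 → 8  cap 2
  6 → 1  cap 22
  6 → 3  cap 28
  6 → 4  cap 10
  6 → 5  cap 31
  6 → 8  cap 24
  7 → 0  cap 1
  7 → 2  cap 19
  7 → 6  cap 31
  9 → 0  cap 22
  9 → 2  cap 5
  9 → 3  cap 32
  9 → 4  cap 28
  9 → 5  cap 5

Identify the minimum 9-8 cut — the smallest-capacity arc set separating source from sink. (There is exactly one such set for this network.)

augment #1: 9→0→8 push 13
augment #2: 9→3→8 push 25
augment #3: 9→5→8 push 2
augment #4: 9→0→1→8 push 9
augment #5: 9→3→0→1→8 push 6
augment #6: 9→3→0→6→8 push 1
augment #7: 9→4→0→6→8 push 4
augment #8: 9→5→7→6→8 push 3
augment #9: 9→2→3→0→6→8 push 5
augment #10: 9→4→3→0→6→8 push 11
augment #11: 9→4→3→0→6→1→8 push 4
augment #12: 9→4→3→0→5→7→6→1→8 push 3
max flow = 86; residual-reachable set from 9 gives S-side
cut edges (S→T): {(3,0), (3,8), (4,0), (9,0), (9,5)} total cap 86

Min-cut arcs: {(3,0), (3,8), (4,0), (9,0), (9,5)} (total capacity 86)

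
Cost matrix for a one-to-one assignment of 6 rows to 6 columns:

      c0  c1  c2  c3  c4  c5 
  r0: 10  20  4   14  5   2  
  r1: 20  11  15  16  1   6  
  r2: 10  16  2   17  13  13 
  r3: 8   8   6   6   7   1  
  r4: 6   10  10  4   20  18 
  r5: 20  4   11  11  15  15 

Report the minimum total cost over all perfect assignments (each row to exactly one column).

one of 2 optimal assignments: row0→col5 (cost 2), row1→col4 (cost 1), row2→col2 (cost 2), row3→col0 (cost 8), row4→col3 (cost 4), row5→col1 (cost 4)
total = 2 + 1 + 2 + 8 + 4 + 4 = 21

Minimum assignment cost: 21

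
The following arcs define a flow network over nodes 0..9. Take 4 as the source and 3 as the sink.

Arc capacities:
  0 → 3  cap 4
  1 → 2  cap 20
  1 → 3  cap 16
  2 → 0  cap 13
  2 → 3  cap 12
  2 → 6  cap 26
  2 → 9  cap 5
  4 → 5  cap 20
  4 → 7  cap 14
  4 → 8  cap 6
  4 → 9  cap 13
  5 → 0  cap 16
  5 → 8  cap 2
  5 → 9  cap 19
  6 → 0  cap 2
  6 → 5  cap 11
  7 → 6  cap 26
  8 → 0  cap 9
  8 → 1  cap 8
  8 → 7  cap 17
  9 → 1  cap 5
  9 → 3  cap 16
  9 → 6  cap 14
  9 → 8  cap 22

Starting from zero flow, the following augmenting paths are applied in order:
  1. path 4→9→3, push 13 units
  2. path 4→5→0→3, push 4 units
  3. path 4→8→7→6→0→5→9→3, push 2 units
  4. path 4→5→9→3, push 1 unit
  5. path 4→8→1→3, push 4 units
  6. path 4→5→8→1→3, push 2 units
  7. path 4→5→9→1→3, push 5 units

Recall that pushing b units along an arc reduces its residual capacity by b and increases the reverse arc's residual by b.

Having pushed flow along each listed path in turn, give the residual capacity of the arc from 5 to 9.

after path 1 (4→9→3, push 13): res(5,9)=19
after path 2 (4→5→0→3, push 4): res(5,9)=19
after path 3 (4→8→7→6→0→5→9→3, push 2): res(5,9)=17
after path 4 (4→5→9→3, push 1): res(5,9)=16
after path 5 (4→8→1→3, push 4): res(5,9)=16
after path 6 (4→5→8→1→3, push 2): res(5,9)=16
after path 7 (4→5→9→1→3, push 5): res(5,9)=11

Residual capacity of (5,9): 11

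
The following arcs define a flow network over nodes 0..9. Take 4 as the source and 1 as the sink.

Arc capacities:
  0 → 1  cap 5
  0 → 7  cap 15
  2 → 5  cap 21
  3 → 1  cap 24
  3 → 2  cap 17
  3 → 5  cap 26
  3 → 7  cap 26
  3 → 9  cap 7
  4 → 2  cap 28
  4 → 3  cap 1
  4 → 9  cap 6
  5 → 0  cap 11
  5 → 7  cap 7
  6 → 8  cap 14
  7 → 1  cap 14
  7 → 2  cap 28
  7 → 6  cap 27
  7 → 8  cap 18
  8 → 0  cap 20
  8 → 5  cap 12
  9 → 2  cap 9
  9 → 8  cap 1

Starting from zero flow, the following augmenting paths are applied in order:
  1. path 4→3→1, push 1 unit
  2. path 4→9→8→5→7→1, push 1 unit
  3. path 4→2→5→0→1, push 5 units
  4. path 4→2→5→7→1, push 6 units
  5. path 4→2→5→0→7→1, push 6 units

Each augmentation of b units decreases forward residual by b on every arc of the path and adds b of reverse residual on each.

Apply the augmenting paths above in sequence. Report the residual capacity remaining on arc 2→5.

after path 1 (4→3→1, push 1): res(2,5)=21
after path 2 (4→9→8→5→7→1, push 1): res(2,5)=21
after path 3 (4→2→5→0→1, push 5): res(2,5)=16
after path 4 (4→2→5→7→1, push 6): res(2,5)=10
after path 5 (4→2→5→0→7→1, push 6): res(2,5)=4

Residual capacity of (2,5): 4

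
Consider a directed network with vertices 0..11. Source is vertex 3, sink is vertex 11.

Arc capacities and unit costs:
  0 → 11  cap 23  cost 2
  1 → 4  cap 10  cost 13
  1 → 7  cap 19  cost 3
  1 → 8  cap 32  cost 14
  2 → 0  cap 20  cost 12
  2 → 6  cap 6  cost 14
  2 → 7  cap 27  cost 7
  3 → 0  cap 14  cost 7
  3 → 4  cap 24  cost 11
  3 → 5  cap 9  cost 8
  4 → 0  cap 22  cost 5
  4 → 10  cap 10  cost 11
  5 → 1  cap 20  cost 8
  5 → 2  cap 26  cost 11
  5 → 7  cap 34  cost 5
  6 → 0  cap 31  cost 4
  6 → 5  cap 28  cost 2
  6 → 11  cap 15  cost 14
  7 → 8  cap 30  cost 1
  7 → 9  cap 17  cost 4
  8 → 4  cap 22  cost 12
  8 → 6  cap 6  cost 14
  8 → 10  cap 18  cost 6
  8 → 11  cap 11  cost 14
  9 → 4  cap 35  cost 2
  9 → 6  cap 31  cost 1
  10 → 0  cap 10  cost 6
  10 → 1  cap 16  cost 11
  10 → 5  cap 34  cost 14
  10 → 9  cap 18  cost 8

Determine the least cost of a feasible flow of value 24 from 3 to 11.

shortest-cost path #1: 3→0→11 push 14 @ unit cost 9 (adds 126)
shortest-cost path #2: 3→4→0→11 push 9 @ unit cost 18 (adds 162)
shortest-cost path #3: 3→5→7→8→11 push 1 @ unit cost 28 (adds 28)
total cost = 316

Minimum cost for 24 units: 316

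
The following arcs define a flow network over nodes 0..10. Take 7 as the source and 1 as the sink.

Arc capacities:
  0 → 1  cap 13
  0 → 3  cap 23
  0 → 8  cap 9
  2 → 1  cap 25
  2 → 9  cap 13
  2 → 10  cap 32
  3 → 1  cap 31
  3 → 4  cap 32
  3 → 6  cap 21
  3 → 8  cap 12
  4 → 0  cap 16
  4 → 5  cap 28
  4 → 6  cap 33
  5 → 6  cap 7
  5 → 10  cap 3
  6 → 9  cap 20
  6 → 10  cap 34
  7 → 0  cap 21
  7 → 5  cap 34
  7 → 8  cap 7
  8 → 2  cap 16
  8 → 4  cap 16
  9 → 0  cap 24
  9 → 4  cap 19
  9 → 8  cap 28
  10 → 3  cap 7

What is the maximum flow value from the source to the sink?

augment #1: 7→0→1 bottleneck 13, total now 13
augment #2: 7→0→3→1 bottleneck 8, total now 21
augment #3: 7→8→2→1 bottleneck 7, total now 28
augment #4: 7→5→10→3→1 bottleneck 3, total now 31
augment #5: 7→5→6→10→3→1 bottleneck 4, total now 35
augment #6: 7→5→6→9→0→3→1 bottleneck 3, total now 38

Maximum flow value: 38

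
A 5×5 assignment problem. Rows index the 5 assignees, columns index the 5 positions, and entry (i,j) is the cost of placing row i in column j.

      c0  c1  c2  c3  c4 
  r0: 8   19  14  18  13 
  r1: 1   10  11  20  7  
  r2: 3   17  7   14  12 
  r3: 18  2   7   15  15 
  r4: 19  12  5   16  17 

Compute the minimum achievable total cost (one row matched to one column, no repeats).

Minimum assignment cost: 35

one of 2 optimal assignments: row0→col3 (cost 18), row1→col4 (cost 7), row2→col0 (cost 3), row3→col1 (cost 2), row4→col2 (cost 5)
total = 18 + 7 + 3 + 2 + 5 = 35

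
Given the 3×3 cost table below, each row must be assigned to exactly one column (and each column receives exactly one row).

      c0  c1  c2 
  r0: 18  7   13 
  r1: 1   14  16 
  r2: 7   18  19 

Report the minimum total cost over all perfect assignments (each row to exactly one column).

Minimum assignment cost: 27

optimal assignment: row0→col1 (cost 7), row1→col0 (cost 1), row2→col2 (cost 19)
total = 7 + 1 + 19 = 27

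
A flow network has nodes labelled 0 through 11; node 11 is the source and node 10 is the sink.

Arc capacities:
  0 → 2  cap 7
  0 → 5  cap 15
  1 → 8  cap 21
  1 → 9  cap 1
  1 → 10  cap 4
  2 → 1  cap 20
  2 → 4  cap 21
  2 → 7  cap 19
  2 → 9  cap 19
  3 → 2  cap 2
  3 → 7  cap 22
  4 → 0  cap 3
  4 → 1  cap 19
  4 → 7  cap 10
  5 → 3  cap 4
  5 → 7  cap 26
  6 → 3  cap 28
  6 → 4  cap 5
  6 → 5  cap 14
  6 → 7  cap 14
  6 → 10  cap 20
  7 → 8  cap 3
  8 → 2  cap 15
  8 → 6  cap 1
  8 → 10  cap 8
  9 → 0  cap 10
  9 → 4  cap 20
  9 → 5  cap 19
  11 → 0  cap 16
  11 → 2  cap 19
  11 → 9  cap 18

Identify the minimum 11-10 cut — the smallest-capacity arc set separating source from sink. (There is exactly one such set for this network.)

augment #1: 11→2→1→10 push 4
augment #2: 11→2→1→8→10 push 8
augment #3: 11→2→1→8→6→10 push 1
max flow = 13; residual-reachable set from 11 gives S-side
cut edges (S→T): {(1,10), (8,6), (8,10)} total cap 13

Min-cut arcs: {(1,10), (8,6), (8,10)} (total capacity 13)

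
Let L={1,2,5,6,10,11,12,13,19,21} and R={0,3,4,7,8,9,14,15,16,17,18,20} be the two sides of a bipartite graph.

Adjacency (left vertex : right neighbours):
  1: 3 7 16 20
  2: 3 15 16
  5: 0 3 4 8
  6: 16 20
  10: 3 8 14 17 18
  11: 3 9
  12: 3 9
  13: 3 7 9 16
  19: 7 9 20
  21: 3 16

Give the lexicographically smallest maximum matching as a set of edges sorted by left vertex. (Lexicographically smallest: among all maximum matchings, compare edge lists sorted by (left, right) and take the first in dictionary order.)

Lex-smallest maximum matching: {(1,3), (2,15), (5,0), (6,16), (10,8), (11,9), (13,7), (19,20)}

|M| = 8 (so the lex-smallest maximum matching has 8 edges)
process left vertices in ascending order; for each, take the smallest-labelled available neighbour that still permits 8 edges overall, or leave it unmatched if none does
lex-smallest matching: {1-3, 2-15, 5-0, 6-16, 10-8, 11-9, 13-7, 19-20}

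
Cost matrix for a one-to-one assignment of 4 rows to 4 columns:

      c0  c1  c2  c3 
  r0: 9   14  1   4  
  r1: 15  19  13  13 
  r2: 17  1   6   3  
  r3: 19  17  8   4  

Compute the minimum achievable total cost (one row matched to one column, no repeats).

optimal assignment: row0→col2 (cost 1), row1→col0 (cost 15), row2→col1 (cost 1), row3→col3 (cost 4)
total = 1 + 15 + 1 + 4 = 21

Minimum assignment cost: 21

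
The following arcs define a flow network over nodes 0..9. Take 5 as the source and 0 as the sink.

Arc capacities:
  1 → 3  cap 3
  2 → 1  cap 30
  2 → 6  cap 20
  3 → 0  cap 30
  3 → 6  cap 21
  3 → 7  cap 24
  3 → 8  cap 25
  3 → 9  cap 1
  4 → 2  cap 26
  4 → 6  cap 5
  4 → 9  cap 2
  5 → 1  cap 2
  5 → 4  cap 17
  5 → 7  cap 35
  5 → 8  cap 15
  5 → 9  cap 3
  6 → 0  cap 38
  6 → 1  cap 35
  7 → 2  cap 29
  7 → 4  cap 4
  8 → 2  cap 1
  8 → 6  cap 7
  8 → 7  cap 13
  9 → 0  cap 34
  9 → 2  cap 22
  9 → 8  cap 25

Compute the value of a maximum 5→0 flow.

Maximum flow value: 40

augment #1: 5→9→0 bottleneck 3, total now 3
augment #2: 5→1→3→0 bottleneck 2, total now 5
augment #3: 5→4→6→0 bottleneck 5, total now 10
augment #4: 5→4→9→0 bottleneck 2, total now 12
augment #5: 5→8→6→0 bottleneck 7, total now 19
augment #6: 5→4→2→6→0 bottleneck 10, total now 29
augment #7: 5→7→2→6→0 bottleneck 10, total now 39
augment #8: 5→7→2→1→3→0 bottleneck 1, total now 40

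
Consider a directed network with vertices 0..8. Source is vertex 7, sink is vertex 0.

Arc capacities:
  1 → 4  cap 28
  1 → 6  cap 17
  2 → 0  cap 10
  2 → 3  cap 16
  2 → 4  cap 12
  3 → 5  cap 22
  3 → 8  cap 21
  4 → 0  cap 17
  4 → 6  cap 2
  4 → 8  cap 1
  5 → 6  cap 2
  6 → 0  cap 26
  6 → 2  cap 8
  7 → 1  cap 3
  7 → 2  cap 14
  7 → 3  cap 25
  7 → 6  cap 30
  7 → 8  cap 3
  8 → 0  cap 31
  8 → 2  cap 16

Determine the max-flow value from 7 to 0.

augment #1: 7→2→0 bottleneck 10, total now 10
augment #2: 7→6→0 bottleneck 26, total now 36
augment #3: 7→8→0 bottleneck 3, total now 39
augment #4: 7→1→4→0 bottleneck 3, total now 42
augment #5: 7→2→4→0 bottleneck 4, total now 46
augment #6: 7→3→8→0 bottleneck 21, total now 67
augment #7: 7→6→2→4→0 bottleneck 4, total now 71
augment #8: 7→3→5→6→2→4→0 bottleneck 2, total now 73

Maximum flow value: 73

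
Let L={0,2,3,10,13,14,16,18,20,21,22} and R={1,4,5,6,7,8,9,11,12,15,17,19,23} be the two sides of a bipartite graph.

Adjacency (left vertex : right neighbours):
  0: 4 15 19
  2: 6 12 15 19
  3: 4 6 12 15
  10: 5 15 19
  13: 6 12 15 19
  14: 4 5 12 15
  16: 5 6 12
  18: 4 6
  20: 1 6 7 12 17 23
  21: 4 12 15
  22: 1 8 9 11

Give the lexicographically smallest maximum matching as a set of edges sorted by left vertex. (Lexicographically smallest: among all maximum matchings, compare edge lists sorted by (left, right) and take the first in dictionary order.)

Lex-smallest maximum matching: {(0,4), (2,6), (3,12), (10,5), (13,19), (14,15), (20,1), (22,8)}

|M| = 8 (so the lex-smallest maximum matching has 8 edges)
process left vertices in ascending order; for each, take the smallest-labelled available neighbour that still permits 8 edges overall, or leave it unmatched if none does
lex-smallest matching: {0-4, 2-6, 3-12, 10-5, 13-19, 14-15, 20-1, 22-8}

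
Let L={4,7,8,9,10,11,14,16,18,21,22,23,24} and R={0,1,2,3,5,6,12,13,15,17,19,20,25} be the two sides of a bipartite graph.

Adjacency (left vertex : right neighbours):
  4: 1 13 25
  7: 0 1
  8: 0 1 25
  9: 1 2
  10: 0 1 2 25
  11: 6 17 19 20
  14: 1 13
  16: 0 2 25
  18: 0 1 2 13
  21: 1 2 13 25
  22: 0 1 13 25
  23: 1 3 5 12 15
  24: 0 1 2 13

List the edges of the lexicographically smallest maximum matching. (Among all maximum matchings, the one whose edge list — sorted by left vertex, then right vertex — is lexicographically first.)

|M| = 7 (so the lex-smallest maximum matching has 7 edges)
process left vertices in ascending order; for each, take the smallest-labelled available neighbour that still permits 7 edges overall, or leave it unmatched if none does
lex-smallest matching: {4-1, 7-0, 8-25, 9-2, 11-6, 14-13, 23-3}

Lex-smallest maximum matching: {(4,1), (7,0), (8,25), (9,2), (11,6), (14,13), (23,3)}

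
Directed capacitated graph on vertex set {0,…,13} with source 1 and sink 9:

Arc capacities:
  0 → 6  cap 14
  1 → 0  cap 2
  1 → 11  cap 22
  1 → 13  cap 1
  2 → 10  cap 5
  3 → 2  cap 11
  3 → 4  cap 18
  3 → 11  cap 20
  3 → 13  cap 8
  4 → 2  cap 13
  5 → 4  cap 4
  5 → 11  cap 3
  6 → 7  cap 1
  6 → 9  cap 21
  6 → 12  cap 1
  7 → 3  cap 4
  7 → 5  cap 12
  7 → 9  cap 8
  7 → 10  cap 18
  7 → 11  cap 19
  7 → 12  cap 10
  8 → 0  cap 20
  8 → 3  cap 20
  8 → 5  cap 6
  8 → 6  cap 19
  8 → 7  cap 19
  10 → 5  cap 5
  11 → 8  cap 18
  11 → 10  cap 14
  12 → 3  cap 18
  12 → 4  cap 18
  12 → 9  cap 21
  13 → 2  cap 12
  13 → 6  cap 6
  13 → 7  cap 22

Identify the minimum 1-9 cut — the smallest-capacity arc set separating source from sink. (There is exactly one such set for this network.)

augment #1: 1→0→6→9 push 2
augment #2: 1→13→6→9 push 1
augment #3: 1→11→8→6→9 push 18
max flow = 21; residual-reachable set from 1 gives S-side
cut edges (S→T): {(1,0), (1,13), (11,8)} total cap 21

Min-cut arcs: {(1,0), (1,13), (11,8)} (total capacity 21)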